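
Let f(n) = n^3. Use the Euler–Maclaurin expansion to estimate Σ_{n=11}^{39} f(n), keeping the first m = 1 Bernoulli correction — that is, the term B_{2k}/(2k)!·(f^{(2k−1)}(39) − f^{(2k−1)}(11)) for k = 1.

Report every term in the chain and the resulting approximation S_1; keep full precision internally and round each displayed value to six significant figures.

S_1 ≈ 605375

∫_11^39 x^3 dx evaluates to 574700.
Endpoint term: (f(11) + f(39))/2 = (1331.00 + 59319.0)/2 = 30325.0.
So far: 605025.
Correction k=1: B_{2}/2! · (f^{(1)}(39) − f^{(1)}(11)) = 1/12 · (4563.00 − 363.000) = 350.000.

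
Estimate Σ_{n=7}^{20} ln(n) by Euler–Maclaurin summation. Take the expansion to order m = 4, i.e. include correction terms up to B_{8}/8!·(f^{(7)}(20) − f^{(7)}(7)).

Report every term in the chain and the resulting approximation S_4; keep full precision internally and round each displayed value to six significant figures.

S_4 ≈ 35.7564

The integral term ∫_7^20 ln(x) dx = 33.2933.
½[f(7) + f(20)] = ½[1.94591 + 2.99573] = 2.47082.
Running total after boundary: 35.7641.
k=1: B_{2}/(2)! × [f^{(1)}(20) − f^{(1)}(7)] = 1/12 × (0.0500000 − 0.142857) = -0.00773810.
Partial sum through k=1: 35.7564.
k=2: B_{4}/(4)! × [f^{(3)}(20) − f^{(3)}(7)] = −1/720 × (0.000250000 − 0.00583090) = 7.75126e-06.
Partial sum through k=2: 35.7564.
k=3: B_{6}/(6)! × [f^{(5)}(20) − f^{(5)}(7)] = 1/30240 × (7.50000e-06 − 0.00142798) = -4.69734e-08.
Partial sum through k=3: 35.7564.
k=4: B_{8}/(8)! × [f^{(7)}(20) − f^{(7)}(7)] = −1/1209600 × (5.62500e-07 − 0.000874271) = 7.22312e-10.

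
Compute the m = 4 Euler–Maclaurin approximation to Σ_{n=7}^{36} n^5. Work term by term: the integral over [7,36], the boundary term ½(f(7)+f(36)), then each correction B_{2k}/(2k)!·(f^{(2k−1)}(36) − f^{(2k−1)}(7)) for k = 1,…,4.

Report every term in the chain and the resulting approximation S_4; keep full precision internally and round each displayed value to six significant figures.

S_4 ≈ 3.93718e+08

The integral term ∫_7^36 x^5 dx = 3.62777e+08.
½[f(7) + f(36)] = ½[16807.0 + 6.04662e+07] = 3.02415e+07.
Running total after boundary: 3.93019e+08.
k=1: B_{2}/(2)! × [f^{(1)}(36) − f^{(1)}(7)] = 1/12 × (8.39808e+06 − 12005.0) = 698840.
Running total after k=1: 3.93718e+08.
k=2: B_{4}/(4)! × [f^{(3)}(36) − f^{(3)}(7)] = −1/720 × (77760.0 − 2940.00) = -103.917.
Running total after k=2: 3.93718e+08.
k=3: B_{6}/(6)! × [f^{(5)}(36) − f^{(5)}(7)] = 1/30240 × (120.000 − 120.000) = 0.00000.
Running total after k=3: 3.93718e+08.
k=4: B_{8}/(8)! × [f^{(7)}(36) − f^{(7)}(7)] = −1/1209600 × (0.00000 − 0.00000) = 0.00000.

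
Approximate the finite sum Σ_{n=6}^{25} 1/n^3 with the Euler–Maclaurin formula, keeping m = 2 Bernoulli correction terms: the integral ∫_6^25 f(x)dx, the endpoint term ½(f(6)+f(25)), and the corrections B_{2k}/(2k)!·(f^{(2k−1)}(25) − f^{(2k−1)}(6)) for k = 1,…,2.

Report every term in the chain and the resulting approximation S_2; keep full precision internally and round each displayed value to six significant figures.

Integral: ∫_6^25 1/x^3 dx = 0.0130889.
Boundary: ½(f(6) + f(25)) = ½(0.00462963 + 6.40000e-05) = 0.00234681.
So far: 0.0154357.
Order-1 term: 1/12 · (-7.68000e-06 − (-0.00231481)) = 0.000192261.
After k=1: 0.0156280.
Order-2 term: −1/720 · (-2.45760e-07 − (-0.00128601)) = -1.78578e-06.

S_2 ≈ 0.0156262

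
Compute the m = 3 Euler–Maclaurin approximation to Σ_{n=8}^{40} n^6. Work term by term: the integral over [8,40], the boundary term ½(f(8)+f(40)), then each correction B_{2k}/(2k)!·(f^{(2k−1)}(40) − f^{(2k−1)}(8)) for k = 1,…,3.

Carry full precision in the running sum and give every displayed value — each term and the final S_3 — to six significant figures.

S_3 ≈ 2.55047e+10

Integral: ∫_8^40 x^6 dx = 2.34054e+10.
Endpoint term: (f(8) + f(40))/2 = (262144 + 4.09600e+09)/2 = 2.04813e+09.
Integral + boundary = 2.54535e+10.
Order-1 term: 1/12 · (6.14400e+08 − 196608) = 5.11836e+07.
After k=1: 2.55047e+10.
Order-2 term: −1/720 · (7.68000e+06 − 61440.0) = -10581.3.
After k=2: 2.55047e+10.
Order-3 term: 1/30240 · (28800.0 − 5760.00) = 0.761905.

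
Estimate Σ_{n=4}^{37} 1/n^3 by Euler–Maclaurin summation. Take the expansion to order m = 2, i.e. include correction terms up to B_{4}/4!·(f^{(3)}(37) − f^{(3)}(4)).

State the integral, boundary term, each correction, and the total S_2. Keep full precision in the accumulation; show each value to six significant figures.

The integral term ∫_4^37 1/x^3 dx = 0.0308848.
½[f(4) + f(37)] = ½[0.0156250 + 1.97422e-05] = 0.00782237.
So far: 0.0387071.
Order-1 term: 1/12 · (-1.60072e-06 − (-0.0117188)) = 0.000976429.
After k=1: 0.0396836.
Order-2 term: −1/720 · (-2.33852e-08 − (-0.0146484)) = -2.03450e-05.

S_2 ≈ 0.0396632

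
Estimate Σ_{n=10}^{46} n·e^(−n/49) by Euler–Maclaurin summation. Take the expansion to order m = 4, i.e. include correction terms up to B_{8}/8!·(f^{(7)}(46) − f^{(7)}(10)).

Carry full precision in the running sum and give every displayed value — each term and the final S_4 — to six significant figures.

The integral term ∫_10^46 x·e^(−x/49) dx = 536.709.
½[f(10) + f(46)] = ½[8.15396 + 17.9909] = 13.0724.
So far: 549.781.
Order-1 term: 1/12 · (0.0239453 − 0.648988) = -0.0520869.
Partial sum through k=1: 549.729.
Order-2 term: −1/720 · (0.000335759 − 0.000949513) = 8.52435e-07.
Partial sum through k=2: 549.729.
Order-3 term: 1/30240 · (2.75529e-07 − 6.78353e-07) = -1.33209e-11.
Partial sum through k=3: 549.729.
Order-4 term: −1/1209600 · (1.71269e-10 − 4.00350e-10) = 1.89386e-16.

S_4 ≈ 549.729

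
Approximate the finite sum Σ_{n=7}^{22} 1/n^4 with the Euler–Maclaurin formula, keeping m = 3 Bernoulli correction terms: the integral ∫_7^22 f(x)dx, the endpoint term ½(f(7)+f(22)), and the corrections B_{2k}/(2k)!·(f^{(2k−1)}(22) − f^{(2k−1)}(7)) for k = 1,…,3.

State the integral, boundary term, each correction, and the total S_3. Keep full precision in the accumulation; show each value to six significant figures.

Integral: ∫_7^22 1/x^4 dx = 0.000940513.
Boundary: ½(f(7) + f(22)) = ½(0.000416493 + 4.26883e-06) = 0.000210381.
Integral + boundary = 0.00115089.
Order-1 term: 1/12 · (-7.76152e-07 − (-0.000237996)) = 1.97683e-05.
After k=1: 0.00117066.
Order-2 term: −1/720 · (-4.81086e-08 − (-0.000145712)) = -2.02311e-07.
After k=2: 0.00117046.
Order-3 term: 1/30240 · (-5.56628e-09 − (-0.000166528)) = 5.50669e-09.

S_3 ≈ 0.00117047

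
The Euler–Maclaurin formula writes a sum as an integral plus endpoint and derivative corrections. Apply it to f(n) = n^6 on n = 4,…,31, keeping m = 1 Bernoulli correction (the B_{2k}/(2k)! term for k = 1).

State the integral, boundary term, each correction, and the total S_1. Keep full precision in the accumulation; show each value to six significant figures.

Integral: ∫_4^31 x^6 dx = 3.93037e+09.
Endpoint term: (f(4) + f(31))/2 = (4096.00 + 8.87504e+08)/2 = 4.43754e+08.
Integral + boundary = 4.37412e+09.
Order-1 term: 1/12 · (1.71775e+08 − 6144.00) = 1.43141e+07.

S_1 ≈ 4.38844e+09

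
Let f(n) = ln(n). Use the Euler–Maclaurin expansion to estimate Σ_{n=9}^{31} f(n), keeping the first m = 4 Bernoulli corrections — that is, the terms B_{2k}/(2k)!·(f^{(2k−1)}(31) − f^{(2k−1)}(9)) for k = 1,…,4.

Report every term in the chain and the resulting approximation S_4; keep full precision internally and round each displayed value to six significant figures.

The integral term ∫_9^31 ln(x) dx = 64.6786.
Boundary: ½(f(9) + f(31)) = ½(2.19722 + 3.43399) = 2.81561.
Integral + boundary = 67.4942.
Order-1 term: 1/12 · (0.0322581 − 0.111111) = -0.00657109.
Running total after k=1: 67.4876.
Order-2 term: −1/720 · (6.71344e-05 − 0.00274348) = 3.71715e-06.
Running total after k=2: 67.4876.
Order-3 term: 1/30240 · (8.38306e-07 − 0.000406442) = -1.34128e-08.
Running total after k=3: 67.4876.
Order-4 term: −1/1209600 · (2.61698e-08 − 0.000150534) = 1.24428e-10.

S_4 ≈ 67.4876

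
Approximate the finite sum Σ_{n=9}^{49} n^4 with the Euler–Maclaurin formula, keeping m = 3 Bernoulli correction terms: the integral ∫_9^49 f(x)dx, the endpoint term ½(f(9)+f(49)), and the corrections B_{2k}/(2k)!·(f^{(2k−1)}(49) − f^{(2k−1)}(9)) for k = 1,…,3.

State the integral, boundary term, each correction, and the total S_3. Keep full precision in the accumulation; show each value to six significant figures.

The integral term ∫_9^49 x^4 dx = 5.64832e+07.
½[f(9) + f(49)] = ½[6561.00 + 5.76480e+06] = 2.88568e+06.
Running total after boundary: 5.93689e+07.
k=1: B_{2}/(2)! × [f^{(1)}(49) − f^{(1)}(9)] = 1/12 × (470596 − 2916.00) = 38973.3.
Running total after k=1: 5.94079e+07.
k=2: B_{4}/(4)! × [f^{(3)}(49) − f^{(3)}(9)] = −1/720 × (1176.00 − 216.000) = -1.33333.
Running total after k=2: 5.94079e+07.
k=3: B_{6}/(6)! × [f^{(5)}(49) − f^{(5)}(9)] = 1/30240 × (0.00000 − 0.00000) = 0.00000.

S_3 ≈ 5.94079e+07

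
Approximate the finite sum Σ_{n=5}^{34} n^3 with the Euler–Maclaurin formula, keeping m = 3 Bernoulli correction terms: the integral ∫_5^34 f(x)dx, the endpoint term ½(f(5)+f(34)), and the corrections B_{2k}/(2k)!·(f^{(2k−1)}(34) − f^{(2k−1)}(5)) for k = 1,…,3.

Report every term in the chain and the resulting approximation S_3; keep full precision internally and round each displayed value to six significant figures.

The integral term ∫_5^34 x^3 dx = 333928.
Endpoint term: (f(5) + f(34))/2 = (125.000 + 39304.0)/2 = 19714.5.
Running total after boundary: 353642.
Correction k=1: B_{2}/2! · (f^{(1)}(34) − f^{(1)}(5)) = 1/12 · (3468.00 − 75.0000) = 282.750.
Running total after k=1: 353925.
Correction k=2: B_{4}/4! · (f^{(3)}(34) − f^{(3)}(5)) = −1/720 · (6.00000 − 6.00000) = 0.00000.
Running total after k=2: 353925.
Correction k=3: B_{6}/6! · (f^{(5)}(34) − f^{(5)}(5)) = 1/30240 · (0.00000 − 0.00000) = 0.00000.

S_3 ≈ 353925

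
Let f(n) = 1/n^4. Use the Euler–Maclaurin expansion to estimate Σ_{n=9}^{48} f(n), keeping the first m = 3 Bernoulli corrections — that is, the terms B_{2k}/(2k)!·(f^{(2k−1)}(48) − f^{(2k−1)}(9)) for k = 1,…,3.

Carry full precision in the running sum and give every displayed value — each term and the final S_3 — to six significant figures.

S_3 ≈ 0.000536145

∫_9^48 1/x^4 dx evaluates to 0.000454233.
Endpoint term: (f(9) + f(48))/2 = (0.000152416 + 1.88380e-07)/2 = 7.63021e-05.
So far: 0.000530535.
Order-1 term: 1/12 · (-1.56983e-08 − (-6.77404e-05)) = 5.64372e-06.
After k=1: 0.000536179.
Order-2 term: −1/720 · (-2.04406e-10 − (-2.50890e-05)) = -3.48456e-08.
After k=2: 0.000536144.
Order-3 term: 1/30240 · (-4.96819e-12 − (-1.73455e-05)) = 5.73594e-10.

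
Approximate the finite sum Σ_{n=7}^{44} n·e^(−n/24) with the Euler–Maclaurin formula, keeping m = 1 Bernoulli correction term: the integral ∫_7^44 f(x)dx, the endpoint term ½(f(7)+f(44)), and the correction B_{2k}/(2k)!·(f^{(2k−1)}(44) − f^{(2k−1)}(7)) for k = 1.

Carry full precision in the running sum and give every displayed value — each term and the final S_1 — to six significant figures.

S_1 ≈ 300.934

∫_7^44 x·e^(−x/24) dx evaluates to 294.857.
½[f(7) + f(44)] = ½[5.22912 + 7.03471] = 6.13192.
Running total after boundary: 300.989.
k=1: B_{2}/(2)! × [f^{(1)}(44) − f^{(1)}(7)] = 1/12 × (-0.133233 − 0.529137) = -0.0551975.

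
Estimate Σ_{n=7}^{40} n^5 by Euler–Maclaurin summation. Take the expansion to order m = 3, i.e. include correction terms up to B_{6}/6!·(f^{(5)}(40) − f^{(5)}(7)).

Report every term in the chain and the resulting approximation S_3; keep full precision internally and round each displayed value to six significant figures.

Integral: ∫_7^40 x^5 dx = 6.82647e+08.
½[f(7) + f(40)] = ½[16807.0 + 1.02400e+08] = 5.12084e+07.
Integral + boundary = 7.33855e+08.
k=1: B_{2}/(2)! × [f^{(1)}(40) − f^{(1)}(7)] = 1/12 × (1.28000e+07 − 12005.0) = 1.06567e+06.
After k=1: 7.34921e+08.
k=2: B_{4}/(4)! × [f^{(3)}(40) − f^{(3)}(7)] = −1/720 × (96000.0 − 2940.00) = -129.250.
After k=2: 7.34921e+08.
k=3: B_{6}/(6)! × [f^{(5)}(40) − f^{(5)}(7)] = 1/30240 × (120.000 − 120.000) = 0.00000.

S_3 ≈ 7.34921e+08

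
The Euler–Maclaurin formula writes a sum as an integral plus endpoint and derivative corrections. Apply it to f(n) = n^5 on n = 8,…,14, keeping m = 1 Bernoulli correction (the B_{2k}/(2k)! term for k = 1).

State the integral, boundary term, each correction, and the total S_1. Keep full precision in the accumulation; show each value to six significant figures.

∫_8^14 x^5 dx evaluates to 1.21123e+06.
Endpoint term: (f(8) + f(14))/2 = (32768.0 + 537824)/2 = 285296.
So far: 1.49653e+06.
Correction k=1: B_{2}/2! · (f^{(1)}(14) − f^{(1)}(8)) = 1/12 · (192080 − 20480.0) = 14300.0.

S_1 ≈ 1.51083e+06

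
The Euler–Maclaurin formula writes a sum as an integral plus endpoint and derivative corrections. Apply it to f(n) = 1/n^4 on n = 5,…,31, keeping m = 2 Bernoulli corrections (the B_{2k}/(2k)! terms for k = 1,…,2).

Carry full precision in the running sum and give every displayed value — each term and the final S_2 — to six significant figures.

S_2 ≈ 0.00356054

∫_5^31 1/x^4 dx evaluates to 0.00265548.
Endpoint term: (f(5) + f(31))/2 = (0.00160000 + 1.08281e-06)/2 = 0.000800541.
Running total after boundary: 0.00345602.
k=1: B_{2}/(2)! × [f^{(1)}(31) − f^{(1)}(5)] = 1/12 × (-1.39718e-07 − (-0.00128000)) = 0.000106655.
After k=1: 0.00356267.
k=2: B_{4}/(4)! × [f^{(3)}(31) − f^{(3)}(5)] = −1/720 × (-4.36164e-09 − (-0.00153600)) = -2.13333e-06.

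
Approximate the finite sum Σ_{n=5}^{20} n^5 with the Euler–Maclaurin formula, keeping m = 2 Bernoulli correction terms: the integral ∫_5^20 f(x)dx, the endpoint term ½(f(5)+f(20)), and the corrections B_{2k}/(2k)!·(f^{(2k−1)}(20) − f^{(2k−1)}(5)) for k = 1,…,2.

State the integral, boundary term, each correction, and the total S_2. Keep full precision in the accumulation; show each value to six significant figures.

∫_5^20 x^5 dx evaluates to 1.06641e+07.
Endpoint term: (f(5) + f(20))/2 = (3125.00 + 3.20000e+06)/2 = 1.60156e+06.
So far: 1.22656e+07.
k=1: B_{2}/(2)! × [f^{(1)}(20) − f^{(1)}(5)] = 1/12 × (800000 − 3125.00) = 66406.2.
Partial sum through k=1: 1.23320e+07.
k=2: B_{4}/(4)! × [f^{(3)}(20) − f^{(3)}(5)] = −1/720 × (24000.0 − 1500.00) = -31.2500.

S_2 ≈ 1.23320e+07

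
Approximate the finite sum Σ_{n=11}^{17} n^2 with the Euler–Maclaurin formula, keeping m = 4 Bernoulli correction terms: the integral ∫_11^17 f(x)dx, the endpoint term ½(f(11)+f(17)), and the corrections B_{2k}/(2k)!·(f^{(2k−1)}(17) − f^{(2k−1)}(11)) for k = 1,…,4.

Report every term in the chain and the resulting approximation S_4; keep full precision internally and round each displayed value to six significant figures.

The integral term ∫_11^17 x^2 dx = 1194.00.
½[f(11) + f(17)] = ½[121.000 + 289.000] = 205.000.
Integral + boundary = 1399.00.
k=1: B_{2}/(2)! × [f^{(1)}(17) − f^{(1)}(11)] = 1/12 × (34.0000 − 22.0000) = 1.00000.
Partial sum through k=1: 1400.00.
k=2: B_{4}/(4)! × [f^{(3)}(17) − f^{(3)}(11)] = −1/720 × (0.00000 − 0.00000) = 0.00000.
Partial sum through k=2: 1400.00.
k=3: B_{6}/(6)! × [f^{(5)}(17) − f^{(5)}(11)] = 1/30240 × (0.00000 − 0.00000) = 0.00000.
Partial sum through k=3: 1400.00.
k=4: B_{8}/(8)! × [f^{(7)}(17) − f^{(7)}(11)] = −1/1209600 × (0.00000 − 0.00000) = 0.00000.

S_4 ≈ 1400.00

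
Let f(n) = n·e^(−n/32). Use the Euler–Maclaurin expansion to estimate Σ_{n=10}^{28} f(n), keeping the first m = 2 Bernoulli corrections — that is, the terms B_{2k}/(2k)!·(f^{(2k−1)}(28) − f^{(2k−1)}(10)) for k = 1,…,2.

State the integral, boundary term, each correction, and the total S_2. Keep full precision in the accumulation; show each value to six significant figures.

Integral: ∫_10^28 x·e^(−x/32) dx = 182.916.
½[f(10) + f(28)] = ½[7.31616 + 11.6721] = 9.49415.
So far: 192.410.
Correction k=1: B_{2}/2! · (f^{(1)}(28) − f^{(1)}(10)) = 1/12 · (0.0521078 − 0.502986) = -0.0375732.
After k=1: 192.373.
Correction k=2: B_{4}/4! · (f^{(3)}(28) − f^{(3)}(10)) = −1/720 · (0.000865070 − 0.00192013) = 1.46537e-06.

S_2 ≈ 192.373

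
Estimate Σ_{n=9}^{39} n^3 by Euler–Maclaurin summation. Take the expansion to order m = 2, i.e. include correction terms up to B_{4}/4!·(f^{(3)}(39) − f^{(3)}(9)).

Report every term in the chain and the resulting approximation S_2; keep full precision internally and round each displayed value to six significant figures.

S_2 ≈ 607104

∫_9^39 x^3 dx evaluates to 576720.
½[f(9) + f(39)] = ½[729.000 + 59319.0] = 30024.0.
Running total after boundary: 606744.
Order-1 term: 1/12 · (4563.00 − 243.000) = 360.000.
Running total after k=1: 607104.
Order-2 term: −1/720 · (6.00000 − 6.00000) = 0.00000.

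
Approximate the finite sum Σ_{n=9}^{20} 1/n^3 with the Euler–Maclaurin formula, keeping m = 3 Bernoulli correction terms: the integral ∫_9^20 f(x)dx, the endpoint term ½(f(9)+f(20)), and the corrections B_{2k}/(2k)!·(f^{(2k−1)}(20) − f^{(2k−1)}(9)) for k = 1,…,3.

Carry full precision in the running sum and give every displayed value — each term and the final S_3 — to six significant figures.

S_3 ≈ 0.00570760

Integral: ∫_9^20 1/x^3 dx = 0.00492284.
½[f(9) + f(20)] = ½[0.00137174 + 0.000125000] = 0.000748371.
Integral + boundary = 0.00567121.
k=1: B_{2}/(2)! × [f^{(1)}(20) − f^{(1)}(9)] = 1/12 × (-1.87500e-05 − (-0.000457247)) = 3.65414e-05.
Running total after k=1: 0.00570775.
k=2: B_{4}/(4)! × [f^{(3)}(20) − f^{(3)}(9)] = −1/720 × (-9.37500e-07 − (-0.000112901)) = -1.55504e-07.
Running total after k=2: 0.00570760.
k=3: B_{6}/(6)! × [f^{(5)}(20) − f^{(5)}(9)] = 1/30240 × (-9.84375e-08 − (-5.85410e-05)) = 1.93263e-09.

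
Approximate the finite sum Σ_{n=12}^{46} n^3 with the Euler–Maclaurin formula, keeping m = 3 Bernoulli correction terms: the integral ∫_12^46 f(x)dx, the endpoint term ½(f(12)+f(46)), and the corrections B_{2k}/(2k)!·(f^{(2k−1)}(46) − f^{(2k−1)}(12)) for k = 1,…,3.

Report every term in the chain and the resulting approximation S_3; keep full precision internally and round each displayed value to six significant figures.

S_3 ≈ 1.16420e+06

The integral term ∫_12^46 x^3 dx = 1.11418e+06.
Endpoint term: (f(12) + f(46))/2 = (1728.00 + 97336.0)/2 = 49532.0.
Running total after boundary: 1.16371e+06.
Correction k=1: B_{2}/2! · (f^{(1)}(46) − f^{(1)}(12)) = 1/12 · (6348.00 − 432.000) = 493.000.
After k=1: 1.16420e+06.
Correction k=2: B_{4}/4! · (f^{(3)}(46) − f^{(3)}(12)) = −1/720 · (6.00000 − 6.00000) = 0.00000.
After k=2: 1.16420e+06.
Correction k=3: B_{6}/6! · (f^{(5)}(46) − f^{(5)}(12)) = 1/30240 · (0.00000 − 0.00000) = 0.00000.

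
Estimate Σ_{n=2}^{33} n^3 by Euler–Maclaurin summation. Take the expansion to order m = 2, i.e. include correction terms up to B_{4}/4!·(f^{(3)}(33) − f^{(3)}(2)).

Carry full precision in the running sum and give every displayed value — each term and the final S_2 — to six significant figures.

The integral term ∫_2^33 x^3 dx = 296476.
Boundary: ½(f(2) + f(33)) = ½(8.00000 + 35937.0) = 17972.5.
Running total after boundary: 314449.
Correction k=1: B_{2}/2! · (f^{(1)}(33) − f^{(1)}(2)) = 1/12 · (3267.00 − 12.0000) = 271.250.
After k=1: 314720.
Correction k=2: B_{4}/4! · (f^{(3)}(33) − f^{(3)}(2)) = −1/720 · (6.00000 − 6.00000) = 0.00000.

S_2 ≈ 314720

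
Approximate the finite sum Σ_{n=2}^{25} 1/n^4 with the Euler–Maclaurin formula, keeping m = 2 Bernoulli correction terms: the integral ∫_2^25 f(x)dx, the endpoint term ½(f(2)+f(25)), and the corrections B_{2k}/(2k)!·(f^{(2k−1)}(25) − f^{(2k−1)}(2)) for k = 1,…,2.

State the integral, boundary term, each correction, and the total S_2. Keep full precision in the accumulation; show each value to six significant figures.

S_2 ≈ 0.0820112

The integral term ∫_2^25 1/x^4 dx = 0.0416453.
Boundary: ½(f(2) + f(25)) = ½(0.0625000 + 2.56000e-06) = 0.0312513.
So far: 0.0728966.
Correction k=1: B_{2}/2! · (f^{(1)}(25) − f^{(1)}(2)) = 1/12 · (-4.09600e-07 − (-0.125000)) = 0.0104166.
After k=1: 0.0833132.
Correction k=2: B_{4}/4! · (f^{(3)}(25) − f^{(3)}(2)) = −1/720 · (-1.96608e-08 − (-0.937500)) = -0.00130208.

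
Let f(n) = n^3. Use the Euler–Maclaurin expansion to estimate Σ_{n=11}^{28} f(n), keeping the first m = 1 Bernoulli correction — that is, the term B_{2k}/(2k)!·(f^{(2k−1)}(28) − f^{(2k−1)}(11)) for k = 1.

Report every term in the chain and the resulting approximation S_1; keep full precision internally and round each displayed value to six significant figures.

∫_11^28 x^3 dx evaluates to 150004.
Boundary: ½(f(11) + f(28)) = ½(1331.00 + 21952.0) = 11641.5.
Integral + boundary = 161645.
Order-1 term: 1/12 · (2352.00 − 363.000) = 165.750.

S_1 ≈ 161811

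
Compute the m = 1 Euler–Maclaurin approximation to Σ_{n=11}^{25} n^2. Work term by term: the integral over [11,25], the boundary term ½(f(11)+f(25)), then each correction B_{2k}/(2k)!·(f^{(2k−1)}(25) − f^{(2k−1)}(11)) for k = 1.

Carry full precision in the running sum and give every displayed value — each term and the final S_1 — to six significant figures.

S_1 ≈ 5140.00

Integral: ∫_11^25 x^2 dx = 4764.67.
Boundary: ½(f(11) + f(25)) = ½(121.000 + 625.000) = 373.000.
Integral + boundary = 5137.67.
Correction k=1: B_{2}/2! · (f^{(1)}(25) − f^{(1)}(11)) = 1/12 · (50.0000 − 22.0000) = 2.33333.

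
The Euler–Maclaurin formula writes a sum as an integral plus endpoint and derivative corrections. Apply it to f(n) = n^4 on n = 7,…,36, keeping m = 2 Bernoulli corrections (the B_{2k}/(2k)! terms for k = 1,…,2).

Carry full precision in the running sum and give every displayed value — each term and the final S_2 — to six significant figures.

S_2 ≈ 1.29463e+07

The integral term ∫_7^36 x^4 dx = 1.20899e+07.
Endpoint term: (f(7) + f(36))/2 = (2401.00 + 1.67962e+06)/2 = 841008.
Integral + boundary = 1.29309e+07.
Order-1 term: 1/12 · (186624 − 1372.00) = 15437.7.
After k=1: 1.29463e+07.
Order-2 term: −1/720 · (864.000 − 168.000) = -0.966667.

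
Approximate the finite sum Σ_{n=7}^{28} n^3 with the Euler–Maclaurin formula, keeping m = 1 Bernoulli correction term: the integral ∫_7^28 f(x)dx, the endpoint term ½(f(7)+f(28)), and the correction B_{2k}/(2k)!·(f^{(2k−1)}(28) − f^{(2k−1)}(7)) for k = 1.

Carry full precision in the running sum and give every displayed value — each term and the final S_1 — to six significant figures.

S_1 ≈ 164395

The integral term ∫_7^28 x^3 dx = 153064.
Boundary: ½(f(7) + f(28)) = ½(343.000 + 21952.0) = 11147.5.
Running total after boundary: 164211.
Correction k=1: B_{2}/2! · (f^{(1)}(28) − f^{(1)}(7)) = 1/12 · (2352.00 − 147.000) = 183.750.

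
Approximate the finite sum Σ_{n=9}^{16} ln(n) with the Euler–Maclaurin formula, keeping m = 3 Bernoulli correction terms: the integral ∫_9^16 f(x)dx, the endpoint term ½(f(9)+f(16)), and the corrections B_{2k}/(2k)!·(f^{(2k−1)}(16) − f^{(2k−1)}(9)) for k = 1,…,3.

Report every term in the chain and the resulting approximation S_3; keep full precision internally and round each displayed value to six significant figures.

S_3 ≈ 20.0673

The integral term ∫_9^16 ln(x) dx = 17.5864.
Boundary: ½(f(9) + f(16)) = ½(2.19722 + 2.77259) = 2.48491.
Integral + boundary = 20.0713.
Order-1 term: 1/12 · (0.0625000 − 0.111111) = -0.00405093.
Partial sum through k=1: 20.0673.
Order-2 term: −1/720 · (0.000488281 − 0.00274348) = 3.13223e-06.
Partial sum through k=2: 20.0673.
Order-3 term: 1/30240 · (2.28882e-05 − 0.000406442) = -1.26837e-08.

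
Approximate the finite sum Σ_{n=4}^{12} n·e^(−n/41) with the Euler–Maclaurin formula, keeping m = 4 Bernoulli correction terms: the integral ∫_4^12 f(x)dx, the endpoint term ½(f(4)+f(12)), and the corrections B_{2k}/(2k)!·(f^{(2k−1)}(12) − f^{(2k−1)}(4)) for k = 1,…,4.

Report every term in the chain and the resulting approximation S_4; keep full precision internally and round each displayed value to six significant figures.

∫_4^12 x·e^(−x/41) dx evaluates to 51.8816.
½[f(4) + f(12)] = ½[3.62819 + 8.95510] = 6.29165.
So far: 58.1732.
Order-1 term: 1/12 · (0.527842 − 0.818555) = -0.0242261.
Partial sum through k=1: 58.1490.
Order-2 term: −1/720 · (0.00120188 − 0.00156612) = 5.05891e-07.
Partial sum through k=2: 58.1490.
Order-3 term: 1/30240 · (1.24316e-06 − 1.57364e-06) = -1.09287e-11.
Partial sum through k=3: 58.1490.
Order-4 term: −1/1209600 · (1.05374e-09 − 1.31804e-09) = 2.18500e-16.

S_4 ≈ 58.1490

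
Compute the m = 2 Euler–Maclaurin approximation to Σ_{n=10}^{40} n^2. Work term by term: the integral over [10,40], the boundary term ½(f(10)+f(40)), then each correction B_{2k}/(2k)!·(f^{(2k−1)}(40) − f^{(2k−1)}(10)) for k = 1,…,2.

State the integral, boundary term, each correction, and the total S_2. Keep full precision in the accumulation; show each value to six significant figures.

Integral: ∫_10^40 x^2 dx = 21000.0.
Endpoint term: (f(10) + f(40))/2 = (100.000 + 1600.00)/2 = 850.000.
Running total after boundary: 21850.0.
k=1: B_{2}/(2)! × [f^{(1)}(40) − f^{(1)}(10)] = 1/12 × (80.0000 − 20.0000) = 5.00000.
After k=1: 21855.0.
k=2: B_{4}/(4)! × [f^{(3)}(40) − f^{(3)}(10)] = −1/720 × (0.00000 − 0.00000) = 0.00000.

S_2 ≈ 21855.0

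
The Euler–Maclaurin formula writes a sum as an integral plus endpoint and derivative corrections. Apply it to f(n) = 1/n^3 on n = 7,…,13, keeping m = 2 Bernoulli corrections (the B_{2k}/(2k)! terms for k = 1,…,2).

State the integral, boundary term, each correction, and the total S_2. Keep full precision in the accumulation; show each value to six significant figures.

Integral: ∫_7^13 1/x^3 dx = 0.00724550.
Endpoint term: (f(7) + f(13))/2 = (0.00291545 + 0.000455166)/2 = 0.00168531.
Integral + boundary = 0.00893081.
Correction k=1: B_{2}/2! · (f^{(1)}(13) − f^{(1)}(7)) = 1/12 · (-0.000105038 − (-0.00124948)) = 9.53701e-05.
After k=1: 0.00902618.
Correction k=2: B_{4}/4! · (f^{(3)}(13) − f^{(3)}(7)) = −1/720 · (-1.24306e-05 − (-0.000509992)) = -6.91057e-07.

S_2 ≈ 0.00902549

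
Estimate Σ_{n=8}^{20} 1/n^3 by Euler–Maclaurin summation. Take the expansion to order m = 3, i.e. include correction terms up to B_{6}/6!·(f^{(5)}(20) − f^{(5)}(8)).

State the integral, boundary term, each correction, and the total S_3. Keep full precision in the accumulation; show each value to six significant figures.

S_3 ≈ 0.00766072

∫_8^20 1/x^3 dx evaluates to 0.00656250.
Boundary: ½(f(8) + f(20)) = ½(0.00195312 + 0.000125000) = 0.00103906.
So far: 0.00760156.
k=1: B_{2}/(2)! × [f^{(1)}(20) − f^{(1)}(8)] = 1/12 × (-1.87500e-05 − (-0.000732422)) = 5.94727e-05.
Running total after k=1: 0.00766104.
k=2: B_{4}/(4)! × [f^{(3)}(20) − f^{(3)}(8)] = −1/720 × (-9.37500e-07 − (-0.000228882)) = -3.16589e-07.
Running total after k=2: 0.00766072.
k=3: B_{6}/(6)! × [f^{(5)}(20) − f^{(5)}(8)] = 1/30240 × (-9.84375e-08 − (-0.000150204)) = 4.96380e-09.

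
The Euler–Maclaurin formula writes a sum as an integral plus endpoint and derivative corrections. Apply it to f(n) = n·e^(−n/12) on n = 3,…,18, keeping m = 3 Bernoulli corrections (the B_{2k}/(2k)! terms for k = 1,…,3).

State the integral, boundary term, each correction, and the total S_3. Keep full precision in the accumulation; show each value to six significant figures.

S_3 ≈ 62.9757

∫_3^18 x·e^(−x/12) dx evaluates to 59.8573.
Boundary: ½(f(3) + f(18)) = ½(2.33640 + 4.01634) = 3.17637.
So far: 63.0337.
Correction k=1: B_{2}/2! · (f^{(1)}(18) − f^{(1)}(3)) = 1/12 · (-0.111565 − 0.584101) = -0.0579721.
Running total after k=1: 62.9757.
Correction k=2: B_{4}/4! · (f^{(3)}(18) − f^{(3)}(3)) = −1/720 · (0.00232427 − 0.0148729) = 1.74287e-05.
Running total after k=2: 62.9757.
Correction k=3: B_{6}/6! · (f^{(5)}(18) − f^{(5)}(3)) = 1/30240 · (3.76618e-05 − 0.000178400) = -4.65404e-09.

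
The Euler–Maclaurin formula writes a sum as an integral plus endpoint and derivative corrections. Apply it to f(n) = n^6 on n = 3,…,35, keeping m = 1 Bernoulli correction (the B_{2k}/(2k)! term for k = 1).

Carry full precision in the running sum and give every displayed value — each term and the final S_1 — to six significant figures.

S_1 ≈ 1.01367e+10

The integral term ∫_3^35 x^6 dx = 9.19133e+09.
½[f(3) + f(35)] = ½[729.000 + 1.83827e+09] = 9.19133e+08.
Integral + boundary = 1.01105e+10.
Order-1 term: 1/12 · (3.15131e+08 − 1458.00) = 2.62608e+07.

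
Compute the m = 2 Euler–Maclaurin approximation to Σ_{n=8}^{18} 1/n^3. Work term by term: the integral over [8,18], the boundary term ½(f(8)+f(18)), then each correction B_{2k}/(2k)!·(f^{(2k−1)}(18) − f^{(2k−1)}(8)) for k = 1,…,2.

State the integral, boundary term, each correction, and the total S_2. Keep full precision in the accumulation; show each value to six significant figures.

The integral term ∫_8^18 1/x^3 dx = 0.00626929.
Endpoint term: (f(8) + f(18))/2 = (0.00195312 + 0.000171468)/2 = 0.00106230.
So far: 0.00733159.
Order-1 term: 1/12 · (-2.85780e-05 − (-0.000732422)) = 5.86537e-05.
Partial sum through k=1: 0.00739024.
Order-2 term: −1/720 · (-1.76407e-06 − (-0.000228882)) = -3.15441e-07.

S_2 ≈ 0.00738992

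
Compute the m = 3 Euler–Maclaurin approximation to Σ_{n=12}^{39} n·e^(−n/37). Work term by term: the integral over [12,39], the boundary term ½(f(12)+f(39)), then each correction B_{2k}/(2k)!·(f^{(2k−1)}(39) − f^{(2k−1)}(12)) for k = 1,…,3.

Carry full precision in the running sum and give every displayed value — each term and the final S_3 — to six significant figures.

The integral term ∫_12^39 x·e^(−x/37) dx = 330.784.
Endpoint term: (f(12) + f(39))/2 = (8.67619 + 13.5924)/2 = 11.1343.
So far: 341.918.
k=1: B_{2}/(2)! × [f^{(1)}(39) − f^{(1)}(12)] = 1/12 × (-0.0188390 − 0.488524) = -0.0422803.
Partial sum through k=1: 341.876.
k=2: B_{4}/(4)! × [f^{(3)}(39) − f^{(3)}(12)] = −1/720 × (0.000495402 − 0.00141312) = 1.27460e-06.
Partial sum through k=2: 341.876.
k=3: B_{6}/(6)! × [f^{(5)}(39) − f^{(5)}(12)] = 1/30240 × (7.33794e-07 − 1.80379e-06) = -3.53833e-11.

S_3 ≈ 341.876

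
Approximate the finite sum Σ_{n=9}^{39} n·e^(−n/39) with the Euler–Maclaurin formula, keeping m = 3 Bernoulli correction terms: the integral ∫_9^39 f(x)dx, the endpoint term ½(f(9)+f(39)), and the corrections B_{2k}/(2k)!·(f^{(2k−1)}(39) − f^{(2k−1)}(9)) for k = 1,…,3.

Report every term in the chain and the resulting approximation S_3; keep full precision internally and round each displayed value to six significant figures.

S_3 ≈ 377.829

∫_9^39 x·e^(−x/39) dx evaluates to 367.134.
Boundary: ½(f(9) + f(39)) = ½(7.14530 + 14.3473) = 10.7463.
Integral + boundary = 377.880.
k=1: B_{2}/(2)! × [f^{(1)}(39) − f^{(1)}(9)] = 1/12 × (0.00000 − 0.610710) = -0.0508925.
Running total after k=1: 377.829.
k=2: B_{4}/(4)! × [f^{(3)}(39) − f^{(3)}(9)] = −1/720 × (0.000483734 − 0.00144547) = 1.33574e-06.
Running total after k=2: 377.829.
k=3: B_{6}/(6)! × [f^{(5)}(39) − f^{(5)}(9)] = 1/30240 × (6.36073e-07 − 1.63670e-06) = -3.30894e-11.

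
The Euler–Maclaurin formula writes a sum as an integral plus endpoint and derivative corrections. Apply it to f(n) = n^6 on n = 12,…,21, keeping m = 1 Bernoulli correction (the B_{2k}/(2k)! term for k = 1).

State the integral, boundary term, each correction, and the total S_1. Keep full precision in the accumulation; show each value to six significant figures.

S_1 ≈ 2.98473e+08

∫_12^21 x^6 dx evaluates to 2.52180e+08.
½[f(12) + f(21)] = ½[2.98598e+06 + 8.57661e+07] = 4.43761e+07.
So far: 2.96556e+08.
k=1: B_{2}/(2)! × [f^{(1)}(21) − f^{(1)}(12)] = 1/12 × (2.45046e+07 − 1.49299e+06) = 1.91763e+06.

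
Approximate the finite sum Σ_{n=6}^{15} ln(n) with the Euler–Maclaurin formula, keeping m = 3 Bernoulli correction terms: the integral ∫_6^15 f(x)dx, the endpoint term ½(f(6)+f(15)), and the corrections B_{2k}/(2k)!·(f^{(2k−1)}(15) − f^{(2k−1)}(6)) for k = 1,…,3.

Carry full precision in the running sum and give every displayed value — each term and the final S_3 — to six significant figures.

Integral: ∫_6^15 ln(x) dx = 20.8702.
Boundary: ½(f(6) + f(15)) = ½(1.79176 + 2.70805) = 2.24990.
Integral + boundary = 23.1201.
k=1: B_{2}/(2)! × [f^{(1)}(15) − f^{(1)}(6)] = 1/12 × (0.0666667 − 0.166667) = -0.00833333.
Partial sum through k=1: 23.1118.
k=2: B_{4}/(4)! × [f^{(3)}(15) − f^{(3)}(6)] = −1/720 × (0.000592593 − 0.00925926) = 1.20370e-05.
Partial sum through k=2: 23.1118.
k=3: B_{6}/(6)! × [f^{(5)}(15) − f^{(5)}(6)] = 1/30240 × (3.16049e-05 − 0.00308642) = -1.01019e-07.

S_3 ≈ 23.1118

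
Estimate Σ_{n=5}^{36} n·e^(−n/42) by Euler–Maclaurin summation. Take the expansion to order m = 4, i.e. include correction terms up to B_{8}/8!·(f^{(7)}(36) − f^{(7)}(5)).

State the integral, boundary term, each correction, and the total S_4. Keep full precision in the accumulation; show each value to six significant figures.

S_4 ≈ 372.002

The integral term ∫_5^36 x·e^(−x/42) dx = 362.204.
½[f(5) + f(36)] = ½[4.43883 + 15.2774] = 9.85813.
So far: 372.062.
k=1: B_{2}/(2)! × [f^{(1)}(36) − f^{(1)}(5)] = 1/12 × (0.0606247 − 0.782079) = -0.0601212.
Partial sum through k=1: 372.002.
k=2: B_{4}/(4)! × [f^{(3)}(36) − f^{(3)}(5)] = −1/720 × (0.000515516 − 0.00144989) = 1.29774e-06.
Partial sum through k=2: 372.002.
k=3: B_{6}/(6)! × [f^{(5)}(36) − f^{(5)}(5)] = 1/30240 × (5.65003e-07 − 1.39253e-06) = -2.73654e-11.
Partial sum through k=3: 372.002.
k=4: B_{8}/(8)! × [f^{(7)}(36) − f^{(7)}(5)] = −1/1209600 × (4.74922e-10 − 1.11289e-09) = 5.27418e-16.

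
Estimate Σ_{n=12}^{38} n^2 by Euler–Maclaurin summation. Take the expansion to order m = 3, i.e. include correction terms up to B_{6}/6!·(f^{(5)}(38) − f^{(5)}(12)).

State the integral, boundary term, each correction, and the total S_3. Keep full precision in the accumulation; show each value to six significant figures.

∫_12^38 x^2 dx evaluates to 17714.7.
½[f(12) + f(38)] = ½[144.000 + 1444.00] = 794.000.
Integral + boundary = 18508.7.
k=1: B_{2}/(2)! × [f^{(1)}(38) − f^{(1)}(12)] = 1/12 × (76.0000 − 24.0000) = 4.33333.
After k=1: 18513.0.
k=2: B_{4}/(4)! × [f^{(3)}(38) − f^{(3)}(12)] = −1/720 × (0.00000 − 0.00000) = 0.00000.
After k=2: 18513.0.
k=3: B_{6}/(6)! × [f^{(5)}(38) − f^{(5)}(12)] = 1/30240 × (0.00000 − 0.00000) = 0.00000.

S_3 ≈ 18513.0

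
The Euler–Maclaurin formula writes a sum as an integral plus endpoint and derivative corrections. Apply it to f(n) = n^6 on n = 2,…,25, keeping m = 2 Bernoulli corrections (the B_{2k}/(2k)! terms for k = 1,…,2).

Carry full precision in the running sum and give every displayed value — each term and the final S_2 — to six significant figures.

S_2 ≈ 9.98881e+08

Integral: ∫_2^25 x^6 dx = 8.71931e+08.
Boundary: ½(f(2) + f(25)) = ½(64.0000 + 2.44141e+08) = 1.22070e+08.
So far: 9.94001e+08.
Order-1 term: 1/12 · (5.85938e+07 − 192.000) = 4.88280e+06.
Partial sum through k=1: 9.98884e+08.
Order-2 term: −1/720 · (1.87500e+06 − 960.000) = -2602.83.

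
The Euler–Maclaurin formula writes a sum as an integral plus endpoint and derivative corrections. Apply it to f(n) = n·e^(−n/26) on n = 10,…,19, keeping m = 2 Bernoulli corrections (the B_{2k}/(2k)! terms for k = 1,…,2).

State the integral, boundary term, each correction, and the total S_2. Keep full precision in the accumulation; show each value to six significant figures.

Integral: ∫_10^19 x·e^(−x/26) dx = 73.7468.
½[f(10) + f(19)] = ½[6.80712 + 9.14923] = 7.97818.
So far: 81.7250.
Order-1 term: 1/12 · (0.129645 − 0.418900) = -0.0241046.
Running total after k=1: 81.7009.
Order-2 term: −1/720 · (0.00161645 − 0.00263362) = 1.41273e-06.

S_2 ≈ 81.7009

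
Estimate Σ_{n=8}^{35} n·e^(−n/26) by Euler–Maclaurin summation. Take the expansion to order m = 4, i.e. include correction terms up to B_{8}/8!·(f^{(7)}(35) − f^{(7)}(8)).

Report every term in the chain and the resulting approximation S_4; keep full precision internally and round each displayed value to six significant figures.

Integral: ∫_8^35 x·e^(−x/26) dx = 237.126.
Endpoint term: (f(8) + f(35))/2 = (5.88113 + 9.10837)/2 = 7.49475.
So far: 244.620.
Correction k=1: B_{2}/2! · (f^{(1)}(35) − f^{(1)}(8)) = 1/12 · (-0.0900828 − 0.508944) = -0.0499189.
Partial sum through k=1: 244.570.
Correction k=2: B_{4}/4! · (f^{(3)}(35) − f^{(3)}(8)) = −1/720 · (0.000636680 − 0.00292785) = 3.18218e-06.
Partial sum through k=2: 244.570.
Correction k=3: B_{6}/6! · (f^{(5)}(35) − f^{(5)}(8)) = 1/30240 · (2.08080e-06 − 7.54856e-06) = -1.80812e-10.
Partial sum through k=3: 244.570.
Correction k=4: B_{8}/8! · (f^{(7)}(35) − f^{(7)}(8)) = −1/1209600 · (4.76296e-09 − 1.59260e-08) = 9.22871e-15.

S_4 ≈ 244.570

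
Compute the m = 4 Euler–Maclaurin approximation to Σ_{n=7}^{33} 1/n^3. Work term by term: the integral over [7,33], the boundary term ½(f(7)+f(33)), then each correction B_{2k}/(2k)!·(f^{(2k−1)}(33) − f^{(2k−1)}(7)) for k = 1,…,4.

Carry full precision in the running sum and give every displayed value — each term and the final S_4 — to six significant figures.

∫_7^33 1/x^3 dx evaluates to 0.00974494.
Boundary: ½(f(7) + f(33)) = ½(0.00291545 + 2.78265e-05) = 0.00147164.
Integral + boundary = 0.0112166.
Correction k=1: B_{2}/2! · (f^{(1)}(33) − f^{(1)}(7)) = 1/12 · (-2.52968e-06 − (-0.00124948)) = 0.000103912.
Running total after k=1: 0.0113205.
Correction k=2: B_{4}/4! · (f^{(3)}(33) − f^{(3)}(7)) = −1/720 · (-4.64588e-08 − (-0.000509992)) = -7.08257e-07.
Running total after k=2: 0.0113198.
Correction k=3: B_{6}/6! · (f^{(5)}(33) − f^{(5)}(7)) = 1/30240 · (-1.79180e-09 − (-0.000437136)) = 1.44555e-08.
Running total after k=3: 0.0113198.
Correction k=4: B_{8}/8! · (f^{(7)}(33) − f^{(7)}(7)) = −1/1209600 · (-1.18466e-10 − (-0.000642322)) = -5.31020e-10.

S_4 ≈ 0.0113198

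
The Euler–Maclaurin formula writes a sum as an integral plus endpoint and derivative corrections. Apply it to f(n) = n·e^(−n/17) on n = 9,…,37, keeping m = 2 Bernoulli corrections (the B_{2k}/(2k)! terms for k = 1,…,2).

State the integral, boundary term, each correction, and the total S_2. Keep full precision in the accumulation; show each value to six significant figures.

Integral: ∫_9^37 x·e^(−x/17) dx = 156.177.
½[f(9) + f(37)] = ½[5.30056 + 4.19732] = 4.74894.
Integral + boundary = 160.926.
Order-1 term: 1/12 · (-0.133460 − 0.277154) = -0.0342178.
After k=1: 160.892.
Order-2 term: −1/720 · (0.000323260 − 0.00503480) = 6.54380e-06.

S_2 ≈ 160.892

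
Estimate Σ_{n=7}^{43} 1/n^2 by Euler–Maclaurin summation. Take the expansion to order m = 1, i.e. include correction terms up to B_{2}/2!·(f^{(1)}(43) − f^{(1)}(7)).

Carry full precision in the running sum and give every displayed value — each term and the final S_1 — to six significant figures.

Integral: ∫_7^43 1/x^2 dx = 0.119601.
½[f(7) + f(43)] = ½[0.0204082 + 0.000540833] = 0.0104745.
Integral + boundary = 0.130076.
Correction k=1: B_{2}/2! · (f^{(1)}(43) − f^{(1)}(7)) = 1/12 · (-2.51550e-05 − (-0.00583090)) = 0.000483812.

S_1 ≈ 0.130560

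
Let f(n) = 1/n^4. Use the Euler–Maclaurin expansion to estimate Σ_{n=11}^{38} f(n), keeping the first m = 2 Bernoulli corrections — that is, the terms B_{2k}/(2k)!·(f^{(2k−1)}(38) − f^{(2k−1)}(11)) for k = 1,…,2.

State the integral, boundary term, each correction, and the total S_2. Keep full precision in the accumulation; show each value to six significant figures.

S_2 ≈ 0.000280811

∫_11^38 1/x^4 dx evaluates to 0.000244364.
½[f(11) + f(38)] = ½[6.83013e-05 + 4.79585e-07] = 3.43905e-05.
Integral + boundary = 0.000278754.
Correction k=1: B_{2}/2! · (f^{(1)}(38) − f^{(1)}(11)) = 1/12 · (-5.04826e-08 − (-2.48369e-05)) = 2.06553e-06.
Running total after k=1: 0.000280820.
Correction k=2: B_{4}/4! · (f^{(3)}(38) − f^{(3)}(11)) = −1/720 · (-1.04881e-09 − (-6.15790e-06)) = -8.55118e-09.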